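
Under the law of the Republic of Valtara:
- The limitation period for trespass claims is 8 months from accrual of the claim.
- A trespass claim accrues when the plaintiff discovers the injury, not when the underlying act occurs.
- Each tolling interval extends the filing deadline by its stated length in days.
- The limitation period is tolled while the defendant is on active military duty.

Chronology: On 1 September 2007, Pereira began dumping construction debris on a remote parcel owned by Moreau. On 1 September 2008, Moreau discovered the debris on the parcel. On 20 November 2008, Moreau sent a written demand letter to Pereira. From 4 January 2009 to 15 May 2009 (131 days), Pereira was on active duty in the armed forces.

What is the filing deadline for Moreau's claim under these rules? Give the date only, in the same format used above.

The claim did not accrue until Moreau discovered the injury on 1 September 2008; the 1 September 2007 act date does not start the clock under the stated rule.
The untolled deadline — 8 months after 1 September 2008 — is 1 May 2009.
Because the defendant's active military service ran from 4 January 2009 to 15 May 2009, the deadline is extended by 131 days to 9 September 2009.
The other events in the timeline have no effect on the limitation period under the stated rules.

9 September 2009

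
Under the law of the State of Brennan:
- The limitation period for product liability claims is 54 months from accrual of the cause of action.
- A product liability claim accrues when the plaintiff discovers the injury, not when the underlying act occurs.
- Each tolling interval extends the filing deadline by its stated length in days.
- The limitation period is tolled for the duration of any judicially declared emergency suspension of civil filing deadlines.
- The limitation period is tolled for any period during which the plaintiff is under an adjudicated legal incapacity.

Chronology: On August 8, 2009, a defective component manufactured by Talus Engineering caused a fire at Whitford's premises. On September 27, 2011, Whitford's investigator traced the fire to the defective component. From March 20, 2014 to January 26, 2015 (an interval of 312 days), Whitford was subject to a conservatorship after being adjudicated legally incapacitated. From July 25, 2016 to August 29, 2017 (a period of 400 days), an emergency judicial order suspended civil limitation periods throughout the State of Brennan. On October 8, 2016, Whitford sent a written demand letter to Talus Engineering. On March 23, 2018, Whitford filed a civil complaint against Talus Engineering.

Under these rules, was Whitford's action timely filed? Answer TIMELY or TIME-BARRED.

Accrual is tied to discovery, so the period began on September 27, 2011 rather than on August 8, 2009 when the act occurred.
The untolled deadline — 54 months after September 27, 2011 — is March 27, 2016.
Because the plaintiff's legal incapacity ran from March 20, 2014 to January 26, 2015, the deadline is extended by 312 days to February 2, 2017.
The emergency suspension of filing deadlines from July 25, 2016 to August 29, 2017 tolled the period for 400 days, extending the deadline to March 9, 2018.
None of the other events listed affects the running of the period under the stated rules.
Whitford filed on March 23, 2018, after the March 9, 2018 deadline, so the action is time-barred.

TIME-BARRED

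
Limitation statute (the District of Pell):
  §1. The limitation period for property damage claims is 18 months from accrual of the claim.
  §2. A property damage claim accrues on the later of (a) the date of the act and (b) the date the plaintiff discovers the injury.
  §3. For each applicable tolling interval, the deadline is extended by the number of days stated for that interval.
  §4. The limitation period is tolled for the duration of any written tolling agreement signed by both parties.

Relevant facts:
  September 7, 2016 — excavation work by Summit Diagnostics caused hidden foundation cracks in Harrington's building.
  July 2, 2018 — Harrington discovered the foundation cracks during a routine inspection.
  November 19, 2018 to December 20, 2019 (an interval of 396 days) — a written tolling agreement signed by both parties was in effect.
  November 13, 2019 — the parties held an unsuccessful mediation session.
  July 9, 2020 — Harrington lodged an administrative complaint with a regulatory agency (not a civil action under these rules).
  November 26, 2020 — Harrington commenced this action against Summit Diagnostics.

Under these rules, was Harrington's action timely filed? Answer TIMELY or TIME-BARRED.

Taking the later of the act (September 7, 2016) and discovery (July 2, 2018), the claim accrued on July 2, 2018.
Adding the 18 months base period to July 2, 2018 gives a deadline of January 2, 2020, before any tolling.
Because the written tolling agreement ran from November 19, 2018 to December 20, 2019, the deadline is extended by 396 days to February 1, 2021.
Nothing else in the chronology tolls or restarts the period.
The November 26, 2020 filing precedes the February 1, 2021 deadline; the claim is timely.

TIMELY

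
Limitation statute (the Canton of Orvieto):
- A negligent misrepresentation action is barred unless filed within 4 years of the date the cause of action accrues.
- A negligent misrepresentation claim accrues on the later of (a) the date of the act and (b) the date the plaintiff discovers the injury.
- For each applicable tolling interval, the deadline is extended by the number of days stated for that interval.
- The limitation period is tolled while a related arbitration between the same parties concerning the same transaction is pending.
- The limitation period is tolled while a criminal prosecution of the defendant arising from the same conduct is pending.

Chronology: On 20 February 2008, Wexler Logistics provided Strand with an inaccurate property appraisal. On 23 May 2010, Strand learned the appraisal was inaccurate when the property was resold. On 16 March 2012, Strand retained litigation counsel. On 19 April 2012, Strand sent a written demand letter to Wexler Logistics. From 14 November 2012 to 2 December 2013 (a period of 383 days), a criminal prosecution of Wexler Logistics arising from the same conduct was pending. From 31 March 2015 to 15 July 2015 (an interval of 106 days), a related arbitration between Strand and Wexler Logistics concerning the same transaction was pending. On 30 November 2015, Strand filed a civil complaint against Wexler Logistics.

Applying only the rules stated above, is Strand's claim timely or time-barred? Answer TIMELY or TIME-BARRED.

TIME-BARRED

The claim accrued on 23 May 2010 — the later of the 20 February 2008 act and the 23 May 2010 discovery.
4 years from 23 May 2010 is 23 May 2014.
Because the pending criminal prosecution ran from 14 November 2012 to 2 December 2013, the deadline is extended by 383 days to 10 June 2015.
The period was tolled for 106 days by the pending related arbitration (31 March 2015 to 15 July 2015), pushing the deadline to 24 September 2015.
The other events in the timeline have no effect on the limitation period under the stated rules.
The 30 November 2015 filing falls after the 24 September 2015 deadline; the claim is time-barred.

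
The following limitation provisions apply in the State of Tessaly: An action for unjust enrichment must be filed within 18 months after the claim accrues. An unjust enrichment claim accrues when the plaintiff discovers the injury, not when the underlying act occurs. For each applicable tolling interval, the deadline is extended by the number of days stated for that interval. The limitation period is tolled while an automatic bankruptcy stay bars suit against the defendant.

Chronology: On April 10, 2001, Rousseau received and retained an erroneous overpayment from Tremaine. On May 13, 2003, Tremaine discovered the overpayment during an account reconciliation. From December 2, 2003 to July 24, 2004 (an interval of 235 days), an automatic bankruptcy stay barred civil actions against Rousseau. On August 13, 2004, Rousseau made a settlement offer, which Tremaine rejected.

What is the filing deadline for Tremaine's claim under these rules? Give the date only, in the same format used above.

July 6, 2005

The claim did not accrue until Tremaine discovered the injury on May 13, 2003; the April 10, 2001 act date does not start the clock under the stated rule.
18 months from May 13, 2003 is November 13, 2004.
The automatic bankruptcy stay from December 2, 2003 to July 24, 2004 tolled the period for 235 days, extending the deadline to July 6, 2005.
The other events in the timeline have no effect on the limitation period under the stated rules.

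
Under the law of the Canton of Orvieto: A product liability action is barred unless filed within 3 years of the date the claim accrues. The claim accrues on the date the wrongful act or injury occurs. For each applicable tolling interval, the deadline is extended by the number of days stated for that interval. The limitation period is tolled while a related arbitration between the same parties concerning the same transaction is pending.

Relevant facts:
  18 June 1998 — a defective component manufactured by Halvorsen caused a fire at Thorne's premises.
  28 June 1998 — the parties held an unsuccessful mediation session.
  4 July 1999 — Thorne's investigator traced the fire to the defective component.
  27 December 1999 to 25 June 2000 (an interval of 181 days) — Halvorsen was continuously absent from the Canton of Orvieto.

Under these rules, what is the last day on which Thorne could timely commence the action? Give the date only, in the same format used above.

Accrual is governed by the date of the act, so the period began to run on 18 June 1998; the later discovery on 4 July 1999 is irrelevant under the stated rule.
Adding the 3 years base period to 18 June 1998 gives a deadline of 18 June 2001, before any tolling.
The defendant's absence from the jurisdiction from 27 December 1999 to 25 June 2000 does not toll the period, because no stated rule makes the defendant's absence a tolling event.
None of the other events listed affects the running of the period under the stated rules.

18 June 2001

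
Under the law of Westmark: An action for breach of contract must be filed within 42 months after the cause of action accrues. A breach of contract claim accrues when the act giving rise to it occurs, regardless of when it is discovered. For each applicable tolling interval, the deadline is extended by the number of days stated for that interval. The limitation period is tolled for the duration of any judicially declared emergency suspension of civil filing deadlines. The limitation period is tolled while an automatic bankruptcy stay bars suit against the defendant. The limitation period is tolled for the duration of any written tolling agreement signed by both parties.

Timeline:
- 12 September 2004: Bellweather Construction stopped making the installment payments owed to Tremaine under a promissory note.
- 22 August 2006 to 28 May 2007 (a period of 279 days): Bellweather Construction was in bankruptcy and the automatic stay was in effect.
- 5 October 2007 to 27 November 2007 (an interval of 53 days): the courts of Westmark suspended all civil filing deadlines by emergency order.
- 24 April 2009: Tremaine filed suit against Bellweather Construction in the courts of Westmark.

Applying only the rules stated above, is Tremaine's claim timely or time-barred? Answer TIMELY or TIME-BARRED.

TIME-BARRED

The cause of action accrued on 12 September 2004, the date of the act.
42 months from 12 September 2004 is 12 March 2008.
The automatic bankruptcy stay from 22 August 2006 to 28 May 2007 tolled the period for 279 days, extending the deadline to 16 December 2008.
The period was tolled for 53 days by the emergency suspension of filing deadlines (5 October 2007 to 27 November 2007), pushing the deadline to 7 February 2009.
Filing on 24 April 2009 missed the 7 February 2009 deadline — the action is time-barred.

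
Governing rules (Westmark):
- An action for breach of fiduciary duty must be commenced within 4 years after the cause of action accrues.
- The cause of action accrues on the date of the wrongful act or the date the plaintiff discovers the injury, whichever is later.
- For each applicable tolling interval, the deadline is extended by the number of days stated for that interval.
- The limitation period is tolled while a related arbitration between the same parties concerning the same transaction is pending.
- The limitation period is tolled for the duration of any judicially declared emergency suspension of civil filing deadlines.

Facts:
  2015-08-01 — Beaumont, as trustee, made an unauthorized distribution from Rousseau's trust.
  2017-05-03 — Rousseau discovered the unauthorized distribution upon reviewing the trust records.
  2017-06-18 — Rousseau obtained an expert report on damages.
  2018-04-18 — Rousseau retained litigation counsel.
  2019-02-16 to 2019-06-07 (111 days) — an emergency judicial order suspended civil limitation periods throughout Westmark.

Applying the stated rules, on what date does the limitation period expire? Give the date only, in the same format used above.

Because discovery on 2017-05-03 post-dates the 2015-08-01 act, accrual under the later-of rule falls on 2017-05-03.
Adding the 4 years base period to 2017-05-03 gives a deadline of 2021-05-03, before any tolling.
The period was tolled for 111 days by the emergency suspension of filing deadlines (2019-02-16 to 2019-06-07), pushing the deadline to 2021-08-22.
None of the other events listed affects the running of the period under the stated rules.

2021-08-22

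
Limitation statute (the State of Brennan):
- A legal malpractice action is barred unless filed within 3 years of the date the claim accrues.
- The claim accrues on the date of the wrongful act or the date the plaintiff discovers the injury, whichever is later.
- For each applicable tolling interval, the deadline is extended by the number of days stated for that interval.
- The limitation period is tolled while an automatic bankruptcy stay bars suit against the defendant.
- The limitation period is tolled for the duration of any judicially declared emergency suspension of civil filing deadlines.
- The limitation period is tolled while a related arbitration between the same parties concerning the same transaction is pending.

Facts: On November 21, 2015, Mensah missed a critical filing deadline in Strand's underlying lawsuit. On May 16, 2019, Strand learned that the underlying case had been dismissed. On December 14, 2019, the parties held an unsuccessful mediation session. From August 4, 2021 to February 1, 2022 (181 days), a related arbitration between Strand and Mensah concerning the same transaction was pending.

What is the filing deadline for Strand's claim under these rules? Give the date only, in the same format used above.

November 13, 2022

Taking the later of the act (November 21, 2015) and discovery (May 16, 2019), the claim accrued on May 16, 2019.
3 years from May 16, 2019 is May 16, 2022.
The pending related arbitration from August 4, 2021 to February 1, 2022 tolled the period for 181 days, extending the deadline to November 13, 2022.
None of the other events listed affects the running of the period under the stated rules.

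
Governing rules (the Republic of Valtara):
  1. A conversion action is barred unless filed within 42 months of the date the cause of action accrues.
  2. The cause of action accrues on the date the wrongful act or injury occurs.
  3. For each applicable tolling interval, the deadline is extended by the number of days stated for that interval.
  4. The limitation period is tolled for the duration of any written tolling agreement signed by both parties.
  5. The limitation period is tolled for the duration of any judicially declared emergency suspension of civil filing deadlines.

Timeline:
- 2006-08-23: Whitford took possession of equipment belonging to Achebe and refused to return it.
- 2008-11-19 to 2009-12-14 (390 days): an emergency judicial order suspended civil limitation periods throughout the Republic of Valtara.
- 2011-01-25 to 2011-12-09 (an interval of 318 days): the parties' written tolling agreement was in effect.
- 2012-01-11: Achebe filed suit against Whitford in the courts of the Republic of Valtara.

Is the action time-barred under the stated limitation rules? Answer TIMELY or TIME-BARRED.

TIMELY

The claim accrued on 2006-08-23, when the wrongful act occurred.
42 months from 2006-08-23 is 2010-02-23.
Because the emergency suspension of filing deadlines ran from 2008-11-19 to 2009-12-14, the deadline is extended by 390 days to 2011-03-20.
The written tolling agreement from 2011-01-25 to 2011-12-09 tolled the period for 318 days, extending the deadline to 2012-02-01.
The 2012-01-11 filing precedes the 2012-02-01 deadline; the claim is timely.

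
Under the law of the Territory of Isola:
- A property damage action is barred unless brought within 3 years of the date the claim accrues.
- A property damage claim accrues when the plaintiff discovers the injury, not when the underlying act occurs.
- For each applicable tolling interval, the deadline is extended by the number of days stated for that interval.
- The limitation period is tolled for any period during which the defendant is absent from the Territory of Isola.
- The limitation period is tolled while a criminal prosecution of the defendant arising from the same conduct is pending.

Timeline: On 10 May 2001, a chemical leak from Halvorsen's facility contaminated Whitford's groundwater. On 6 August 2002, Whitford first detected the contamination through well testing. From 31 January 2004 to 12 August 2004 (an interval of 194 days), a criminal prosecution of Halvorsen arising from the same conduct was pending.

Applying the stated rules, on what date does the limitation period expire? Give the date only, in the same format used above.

The claim did not accrue until Whitford discovered the injury on 6 August 2002; the 10 May 2001 act date does not start the clock under the stated rule.
The untolled deadline — 3 years after 6 August 2002 — is 6 August 2005.
The period was tolled for 194 days by the pending criminal prosecution (31 January 2004 to 12 August 2004), pushing the deadline to 16 February 2006.

16 February 2006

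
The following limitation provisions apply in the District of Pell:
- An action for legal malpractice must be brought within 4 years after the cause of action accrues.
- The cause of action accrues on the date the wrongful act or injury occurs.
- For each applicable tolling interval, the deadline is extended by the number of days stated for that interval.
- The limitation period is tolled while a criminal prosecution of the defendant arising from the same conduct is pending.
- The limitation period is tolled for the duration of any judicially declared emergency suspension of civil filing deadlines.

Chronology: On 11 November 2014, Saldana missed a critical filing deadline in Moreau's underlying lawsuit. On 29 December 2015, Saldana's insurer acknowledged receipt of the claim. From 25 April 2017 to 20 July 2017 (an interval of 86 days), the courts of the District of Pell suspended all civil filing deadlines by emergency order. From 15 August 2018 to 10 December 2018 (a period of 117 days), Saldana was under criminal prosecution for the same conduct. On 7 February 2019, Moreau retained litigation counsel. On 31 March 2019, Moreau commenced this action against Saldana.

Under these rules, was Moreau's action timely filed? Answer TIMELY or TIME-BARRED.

TIMELY

The cause of action accrued on 11 November 2014, the date of the act.
Adding the 4 years base period to 11 November 2014 gives a deadline of 11 November 2018, before any tolling.
Because the emergency suspension of filing deadlines ran from 25 April 2017 to 20 July 2017, the deadline is extended by 86 days to 5 February 2019.
Because the pending criminal prosecution ran from 15 August 2018 to 10 December 2018, the deadline is extended by 117 days to 2 June 2019.
Nothing else in the chronology tolls or restarts the period.
Moreau filed on 31 March 2019, before the 2 June 2019 deadline, so the action is timely.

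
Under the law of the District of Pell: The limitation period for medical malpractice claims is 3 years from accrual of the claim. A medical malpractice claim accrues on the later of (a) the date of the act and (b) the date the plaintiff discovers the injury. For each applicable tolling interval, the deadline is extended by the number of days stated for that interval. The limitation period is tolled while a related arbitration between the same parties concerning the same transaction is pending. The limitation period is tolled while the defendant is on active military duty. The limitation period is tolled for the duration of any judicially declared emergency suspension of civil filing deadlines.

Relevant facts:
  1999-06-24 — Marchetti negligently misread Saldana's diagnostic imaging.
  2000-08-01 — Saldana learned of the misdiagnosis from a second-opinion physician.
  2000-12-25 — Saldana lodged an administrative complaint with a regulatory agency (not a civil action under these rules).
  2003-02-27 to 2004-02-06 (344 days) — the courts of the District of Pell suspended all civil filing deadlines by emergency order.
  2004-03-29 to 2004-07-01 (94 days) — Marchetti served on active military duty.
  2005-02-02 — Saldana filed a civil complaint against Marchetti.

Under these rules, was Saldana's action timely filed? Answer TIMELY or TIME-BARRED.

Taking the later of the act (1999-06-24) and discovery (2000-08-01), the claim accrued on 2000-08-01.
3 years from 2000-08-01 is 2003-08-01.
The emergency suspension of filing deadlines from 2003-02-27 to 2004-02-06 tolled the period for 344 days, extending the deadline to 2004-07-10.
Because the defendant's active military service ran from 2004-03-29 to 2004-07-01, the deadline is extended by 94 days to 2004-10-12.
The other events in the timeline have no effect on the limitation period under the stated rules.
Saldana filed on 2005-02-02, after the 2004-10-12 deadline, so the action is time-barred.

TIME-BARRED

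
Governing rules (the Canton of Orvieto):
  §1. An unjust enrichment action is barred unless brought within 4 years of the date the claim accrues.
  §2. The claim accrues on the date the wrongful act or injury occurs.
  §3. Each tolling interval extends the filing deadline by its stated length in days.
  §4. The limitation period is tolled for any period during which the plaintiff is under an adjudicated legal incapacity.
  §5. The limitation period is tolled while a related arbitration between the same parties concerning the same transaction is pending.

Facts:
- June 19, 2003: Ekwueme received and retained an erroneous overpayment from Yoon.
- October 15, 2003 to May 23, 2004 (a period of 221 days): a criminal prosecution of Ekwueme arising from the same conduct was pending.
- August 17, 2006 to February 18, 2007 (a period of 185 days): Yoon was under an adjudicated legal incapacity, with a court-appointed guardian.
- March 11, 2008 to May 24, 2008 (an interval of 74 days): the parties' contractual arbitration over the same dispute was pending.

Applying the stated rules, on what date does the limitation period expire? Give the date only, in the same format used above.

December 21, 2007

The claim accrued on June 19, 2003, the date of the act.
4 years from June 19, 2003 is June 19, 2007.
The plaintiff's legal incapacity from August 17, 2006 to February 18, 2007 tolled the period for 185 days, extending the deadline to December 21, 2007.
The pending related arbitration from March 11, 2008 to May 24, 2008 began after the period had already run on December 21, 2007, so it has no tolling effect.
The pending criminal prosecution from October 15, 2003 to May 23, 2004 does not toll the period, because no stated rule makes a criminal prosecution a tolling event.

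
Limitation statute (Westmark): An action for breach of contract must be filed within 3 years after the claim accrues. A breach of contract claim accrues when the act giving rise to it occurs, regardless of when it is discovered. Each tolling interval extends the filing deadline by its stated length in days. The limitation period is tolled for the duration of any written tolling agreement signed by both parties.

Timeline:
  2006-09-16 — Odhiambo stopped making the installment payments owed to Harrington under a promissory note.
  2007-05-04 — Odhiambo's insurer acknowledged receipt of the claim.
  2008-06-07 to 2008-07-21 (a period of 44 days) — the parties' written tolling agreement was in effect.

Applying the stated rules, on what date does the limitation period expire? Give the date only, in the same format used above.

The claim accrued on 2006-09-16, the date of the act.
3 years from 2006-09-16 is 2009-09-16.
Because the written tolling agreement ran from 2008-06-07 to 2008-07-21, the deadline is extended by 44 days to 2009-10-30.
None of the other events listed affects the running of the period under the stated rules.

2009-10-30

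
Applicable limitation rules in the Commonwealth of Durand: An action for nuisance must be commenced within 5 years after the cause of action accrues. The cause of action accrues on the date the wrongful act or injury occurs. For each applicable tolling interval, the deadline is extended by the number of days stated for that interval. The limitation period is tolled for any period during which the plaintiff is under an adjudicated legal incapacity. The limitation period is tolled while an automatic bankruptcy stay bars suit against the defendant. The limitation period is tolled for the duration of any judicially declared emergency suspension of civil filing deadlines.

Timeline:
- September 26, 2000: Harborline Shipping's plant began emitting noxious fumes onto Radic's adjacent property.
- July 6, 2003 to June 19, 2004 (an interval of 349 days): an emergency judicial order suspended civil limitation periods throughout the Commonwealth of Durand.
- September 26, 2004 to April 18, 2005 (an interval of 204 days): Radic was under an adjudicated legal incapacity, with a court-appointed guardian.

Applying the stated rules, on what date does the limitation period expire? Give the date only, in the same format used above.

April 2, 2007

The cause of action accrued on September 26, 2000, the date of the act.
The untolled deadline — 5 years after September 26, 2000 — is September 26, 2005.
Because the emergency suspension of filing deadlines ran from July 6, 2003 to June 19, 2004, the deadline is extended by 349 days to September 10, 2006.
The period was tolled for 204 days by the plaintiff's legal incapacity (September 26, 2004 to April 18, 2005), pushing the deadline to April 2, 2007.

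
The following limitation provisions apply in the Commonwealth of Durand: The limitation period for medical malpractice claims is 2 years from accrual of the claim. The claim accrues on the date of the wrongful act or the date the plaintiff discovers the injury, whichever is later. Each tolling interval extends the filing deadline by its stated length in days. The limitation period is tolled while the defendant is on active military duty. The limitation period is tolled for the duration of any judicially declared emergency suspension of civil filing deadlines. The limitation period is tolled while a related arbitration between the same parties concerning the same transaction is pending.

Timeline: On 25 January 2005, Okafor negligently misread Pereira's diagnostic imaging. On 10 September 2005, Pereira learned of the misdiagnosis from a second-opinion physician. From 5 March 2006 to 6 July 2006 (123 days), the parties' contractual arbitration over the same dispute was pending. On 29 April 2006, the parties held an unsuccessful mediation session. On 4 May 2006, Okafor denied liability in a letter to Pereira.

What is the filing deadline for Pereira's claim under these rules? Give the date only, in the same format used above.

Because discovery on 10 September 2005 post-dates the 25 January 2005 act, accrual under the later-of rule falls on 10 September 2005.
Adding the 2 years base period to 10 September 2005 gives a deadline of 10 September 2007, before any tolling.
Because the pending related arbitration ran from 5 March 2006 to 6 July 2006, the deadline is extended by 123 days to 11 January 2008.
Nothing else in the chronology tolls or restarts the period.

11 January 2008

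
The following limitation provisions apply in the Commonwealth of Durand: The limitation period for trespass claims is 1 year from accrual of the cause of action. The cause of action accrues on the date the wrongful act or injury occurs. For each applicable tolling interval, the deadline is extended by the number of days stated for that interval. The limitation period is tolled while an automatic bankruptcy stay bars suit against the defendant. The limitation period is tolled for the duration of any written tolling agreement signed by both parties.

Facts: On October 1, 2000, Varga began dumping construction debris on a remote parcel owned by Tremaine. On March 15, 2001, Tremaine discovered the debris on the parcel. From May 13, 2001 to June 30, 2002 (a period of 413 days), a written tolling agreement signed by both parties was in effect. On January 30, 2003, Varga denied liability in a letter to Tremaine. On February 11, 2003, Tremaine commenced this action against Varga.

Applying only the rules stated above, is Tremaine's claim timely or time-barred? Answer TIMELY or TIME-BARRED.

TIME-BARRED

Because the rule ties accrual to occurrence, the claim accrued on October 1, 2000, not on the March 15, 2001 discovery date.
The untolled deadline — 1 year after October 1, 2000 — is October 1, 2001.
Because the written tolling agreement ran from May 13, 2001 to June 30, 2002, the deadline is extended by 413 days to November 18, 2002.
None of the other events listed affects the running of the period under the stated rules.
Filing on February 11, 2003 missed the November 18, 2002 deadline — the action is time-barred.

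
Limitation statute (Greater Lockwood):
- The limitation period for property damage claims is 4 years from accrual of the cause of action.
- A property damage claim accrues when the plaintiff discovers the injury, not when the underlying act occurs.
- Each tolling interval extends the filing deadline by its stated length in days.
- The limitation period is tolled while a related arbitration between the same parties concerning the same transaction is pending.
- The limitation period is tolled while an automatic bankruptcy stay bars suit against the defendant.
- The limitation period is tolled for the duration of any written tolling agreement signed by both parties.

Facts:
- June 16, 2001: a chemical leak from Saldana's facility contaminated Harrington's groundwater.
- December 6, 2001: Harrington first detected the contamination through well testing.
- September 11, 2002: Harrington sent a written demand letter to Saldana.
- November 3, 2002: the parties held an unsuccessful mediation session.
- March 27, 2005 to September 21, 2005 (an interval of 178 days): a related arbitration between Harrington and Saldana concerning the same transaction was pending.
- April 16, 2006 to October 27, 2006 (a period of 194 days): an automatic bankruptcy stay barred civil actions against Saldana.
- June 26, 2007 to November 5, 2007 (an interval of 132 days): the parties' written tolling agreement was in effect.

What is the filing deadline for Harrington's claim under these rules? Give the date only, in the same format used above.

Accrual is tied to discovery, so the period began on December 6, 2001 rather than on June 16, 2001 when the act occurred.
The untolled deadline — 4 years after December 6, 2001 — is December 6, 2005.
The pending related arbitration from March 27, 2005 to September 21, 2005 tolled the period for 178 days, extending the deadline to June 2, 2006.
The period was tolled for 194 days by the automatic bankruptcy stay (April 16, 2006 to October 27, 2006), pushing the deadline to December 13, 2006.
By the time the written tolling agreement began on June 26, 2007, the limitation period had already expired on December 13, 2006; that interval cannot revive it.
The other events in the timeline have no effect on the limitation period under the stated rules.

December 13, 2006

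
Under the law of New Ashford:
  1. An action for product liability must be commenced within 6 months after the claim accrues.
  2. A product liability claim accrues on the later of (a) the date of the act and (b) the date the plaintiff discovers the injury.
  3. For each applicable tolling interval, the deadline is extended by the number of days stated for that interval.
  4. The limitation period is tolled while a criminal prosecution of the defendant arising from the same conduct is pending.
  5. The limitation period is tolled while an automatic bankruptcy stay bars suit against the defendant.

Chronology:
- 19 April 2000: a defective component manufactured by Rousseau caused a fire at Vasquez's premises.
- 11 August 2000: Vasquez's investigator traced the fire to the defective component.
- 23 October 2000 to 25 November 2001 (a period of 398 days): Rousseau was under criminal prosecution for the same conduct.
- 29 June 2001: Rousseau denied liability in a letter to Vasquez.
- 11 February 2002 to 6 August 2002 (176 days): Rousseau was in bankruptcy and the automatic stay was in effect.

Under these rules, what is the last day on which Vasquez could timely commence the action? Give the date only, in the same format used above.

8 September 2002

Because discovery on 11 August 2000 post-dates the 19 April 2000 act, accrual under the later-of rule falls on 11 August 2000.
Adding the 6 months base period to 11 August 2000 gives a deadline of 11 February 2001, before any tolling.
The pending criminal prosecution from 23 October 2000 to 25 November 2001 tolled the period for 398 days, extending the deadline to 16 March 2002.
The automatic bankruptcy stay from 11 February 2002 to 6 August 2002 tolled the period for 176 days, extending the deadline to 8 September 2002.
Nothing else in the chronology tolls or restarts the period.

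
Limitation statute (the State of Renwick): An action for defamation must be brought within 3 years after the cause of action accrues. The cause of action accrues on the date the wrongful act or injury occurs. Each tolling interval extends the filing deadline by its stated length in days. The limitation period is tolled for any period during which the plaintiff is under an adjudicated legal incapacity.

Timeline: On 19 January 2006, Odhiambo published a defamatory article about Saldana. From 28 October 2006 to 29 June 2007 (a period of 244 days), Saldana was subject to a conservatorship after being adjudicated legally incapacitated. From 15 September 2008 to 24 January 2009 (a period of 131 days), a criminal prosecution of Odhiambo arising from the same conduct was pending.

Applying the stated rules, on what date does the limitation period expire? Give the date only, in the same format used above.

The cause of action accrued on 19 January 2006, the date of the act.
Adding the 3 years base period to 19 January 2006 gives a deadline of 19 January 2009, before any tolling.
The plaintiff's legal incapacity from 28 October 2006 to 29 June 2007 tolled the period for 244 days, extending the deadline to 20 September 2009.
Although a criminal prosecution ran from 15 September 2008 to 24 January 2009, the stated rules do not make that a tolling event, so it is disregarded.

20 September 2009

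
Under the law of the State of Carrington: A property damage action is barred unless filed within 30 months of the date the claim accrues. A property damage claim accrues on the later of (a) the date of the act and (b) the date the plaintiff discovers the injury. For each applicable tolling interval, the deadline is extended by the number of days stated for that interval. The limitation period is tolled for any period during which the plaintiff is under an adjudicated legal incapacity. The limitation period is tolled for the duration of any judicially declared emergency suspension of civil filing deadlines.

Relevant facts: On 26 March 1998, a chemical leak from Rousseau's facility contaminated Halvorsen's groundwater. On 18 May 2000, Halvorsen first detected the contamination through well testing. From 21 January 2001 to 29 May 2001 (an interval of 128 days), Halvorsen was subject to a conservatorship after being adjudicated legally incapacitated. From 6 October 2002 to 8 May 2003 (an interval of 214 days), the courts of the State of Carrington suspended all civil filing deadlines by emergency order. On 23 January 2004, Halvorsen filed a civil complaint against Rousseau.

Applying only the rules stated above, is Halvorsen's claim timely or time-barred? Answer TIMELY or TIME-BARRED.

The claim accrued on 18 May 2000 — the later of the 26 March 1998 act and the 18 May 2000 discovery.
The untolled deadline — 30 months after 18 May 2000 — is 18 November 2002.
Because the plaintiff's legal incapacity ran from 21 January 2001 to 29 May 2001, the deadline is extended by 128 days to 26 March 2003.
The emergency suspension of filing deadlines from 6 October 2002 to 8 May 2003 tolled the period for 214 days, extending the deadline to 26 October 2003.
The 23 January 2004 filing falls after the 26 October 2003 deadline; the claim is time-barred.

TIME-BARRED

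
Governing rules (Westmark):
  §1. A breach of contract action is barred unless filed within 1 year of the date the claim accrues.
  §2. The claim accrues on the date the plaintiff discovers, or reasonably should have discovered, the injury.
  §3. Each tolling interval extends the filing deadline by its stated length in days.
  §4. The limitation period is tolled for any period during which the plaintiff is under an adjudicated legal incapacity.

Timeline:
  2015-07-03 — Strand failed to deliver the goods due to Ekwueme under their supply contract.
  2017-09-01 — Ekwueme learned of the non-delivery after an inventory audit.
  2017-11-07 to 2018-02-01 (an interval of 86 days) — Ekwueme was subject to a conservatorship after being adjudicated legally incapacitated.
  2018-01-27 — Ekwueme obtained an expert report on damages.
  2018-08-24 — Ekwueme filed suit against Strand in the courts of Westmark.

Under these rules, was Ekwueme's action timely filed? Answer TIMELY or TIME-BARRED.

Accrual is tied to discovery, so the period began on 2017-09-01 rather than on 2015-07-03 when the act occurred.
1 year from 2017-09-01 is 2018-09-01.
Because the plaintiff's legal incapacity ran from 2017-11-07 to 2018-02-01, the deadline is extended by 86 days to 2018-11-26.
The other events in the timeline have no effect on the limitation period under the stated rules.
Filing on 2018-08-24 beat the 2018-11-26 deadline — the action is timely.

TIMELY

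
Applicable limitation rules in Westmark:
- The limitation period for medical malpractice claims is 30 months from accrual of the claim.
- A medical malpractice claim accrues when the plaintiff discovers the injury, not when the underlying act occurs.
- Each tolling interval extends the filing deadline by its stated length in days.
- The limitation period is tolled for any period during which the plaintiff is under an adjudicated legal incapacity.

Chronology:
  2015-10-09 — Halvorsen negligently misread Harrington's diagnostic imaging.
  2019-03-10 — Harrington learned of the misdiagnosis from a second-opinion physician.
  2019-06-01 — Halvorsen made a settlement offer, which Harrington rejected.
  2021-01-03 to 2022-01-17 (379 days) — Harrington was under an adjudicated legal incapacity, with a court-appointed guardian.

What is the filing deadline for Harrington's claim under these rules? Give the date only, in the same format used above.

Under the discovery rule, the claim accrued on 2019-03-10, when Harrington discovered the injury — not on the 2015-10-09 date of the underlying act.
Adding the 30 months base period to 2019-03-10 gives a deadline of 2021-09-10, before any tolling.
The plaintiff's legal incapacity from 2021-01-03 to 2022-01-17 tolled the period for 379 days, extending the deadline to 2022-09-24.
Nothing else in the chronology tolls or restarts the period.

2022-09-24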